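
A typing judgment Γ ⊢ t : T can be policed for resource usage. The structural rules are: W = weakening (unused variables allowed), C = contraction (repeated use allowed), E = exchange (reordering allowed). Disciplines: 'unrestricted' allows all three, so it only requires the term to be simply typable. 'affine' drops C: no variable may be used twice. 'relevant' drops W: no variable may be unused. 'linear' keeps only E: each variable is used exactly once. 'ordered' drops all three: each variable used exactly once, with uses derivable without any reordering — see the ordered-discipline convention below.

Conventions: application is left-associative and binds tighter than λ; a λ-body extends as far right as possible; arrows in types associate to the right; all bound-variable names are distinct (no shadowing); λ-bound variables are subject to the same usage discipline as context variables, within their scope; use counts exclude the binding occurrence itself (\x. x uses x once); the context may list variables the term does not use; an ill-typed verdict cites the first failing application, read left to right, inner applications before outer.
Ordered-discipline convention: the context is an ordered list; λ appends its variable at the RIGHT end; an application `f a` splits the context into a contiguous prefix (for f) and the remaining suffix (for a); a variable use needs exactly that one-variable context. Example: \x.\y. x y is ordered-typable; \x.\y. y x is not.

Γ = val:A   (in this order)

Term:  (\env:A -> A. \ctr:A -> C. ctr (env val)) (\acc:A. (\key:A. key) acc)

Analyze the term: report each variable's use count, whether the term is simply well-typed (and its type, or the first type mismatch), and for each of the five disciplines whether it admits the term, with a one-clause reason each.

variable uses: val=1; env (λ-bound)=1; ctr (λ-bound)=1; acc (λ-bound)=1; key (λ-bound)=1
order of uses: ctr, env, val, key, acc
typing: the term checks, with type (A -> C) -> C
ordered: ✗, needs exchange: uses follow ctr, env, val, key, acc
linear: ✓, exactly-once usage across val, env, ctr, acc, key
affine: ✓, none of val, env, ctr, acc, key used more than once
relevant: ✓, at least one use each (val, env, ctr, acc, key)
unrestricted: ✓, type-checks ((A -> C) -> C) and nothing is barred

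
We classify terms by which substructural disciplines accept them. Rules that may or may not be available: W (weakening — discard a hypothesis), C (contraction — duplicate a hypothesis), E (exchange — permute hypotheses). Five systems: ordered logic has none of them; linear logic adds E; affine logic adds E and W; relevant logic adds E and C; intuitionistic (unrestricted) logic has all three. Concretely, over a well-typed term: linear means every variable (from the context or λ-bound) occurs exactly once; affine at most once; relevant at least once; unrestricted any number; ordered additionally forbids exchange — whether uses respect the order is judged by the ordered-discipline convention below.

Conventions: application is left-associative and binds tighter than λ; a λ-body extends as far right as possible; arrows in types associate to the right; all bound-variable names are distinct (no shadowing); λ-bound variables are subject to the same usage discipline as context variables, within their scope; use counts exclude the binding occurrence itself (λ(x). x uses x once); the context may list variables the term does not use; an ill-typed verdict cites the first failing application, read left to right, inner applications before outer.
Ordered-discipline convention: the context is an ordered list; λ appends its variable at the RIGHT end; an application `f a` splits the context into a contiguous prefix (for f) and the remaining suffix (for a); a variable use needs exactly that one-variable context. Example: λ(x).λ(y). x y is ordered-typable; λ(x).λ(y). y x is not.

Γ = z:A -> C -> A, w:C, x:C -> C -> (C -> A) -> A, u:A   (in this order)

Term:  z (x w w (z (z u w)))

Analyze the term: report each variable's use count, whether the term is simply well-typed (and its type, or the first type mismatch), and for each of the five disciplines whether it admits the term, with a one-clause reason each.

variable uses: z=3, w=3, x=1, u=1
order of uses: z, x, w, w, z, z, u, w
typing: well-typed at C -> A
ordered: ✗ — uses contraction: z ×3, w ×3
linear: ✗ — uses contraction: z ×3, w ×3
affine: ✗ — uses contraction: z ×3, w ×3
relevant: ✓ — none of z, w, x, u goes unused
unrestricted: ✓ — typability at C -> A is all that's needed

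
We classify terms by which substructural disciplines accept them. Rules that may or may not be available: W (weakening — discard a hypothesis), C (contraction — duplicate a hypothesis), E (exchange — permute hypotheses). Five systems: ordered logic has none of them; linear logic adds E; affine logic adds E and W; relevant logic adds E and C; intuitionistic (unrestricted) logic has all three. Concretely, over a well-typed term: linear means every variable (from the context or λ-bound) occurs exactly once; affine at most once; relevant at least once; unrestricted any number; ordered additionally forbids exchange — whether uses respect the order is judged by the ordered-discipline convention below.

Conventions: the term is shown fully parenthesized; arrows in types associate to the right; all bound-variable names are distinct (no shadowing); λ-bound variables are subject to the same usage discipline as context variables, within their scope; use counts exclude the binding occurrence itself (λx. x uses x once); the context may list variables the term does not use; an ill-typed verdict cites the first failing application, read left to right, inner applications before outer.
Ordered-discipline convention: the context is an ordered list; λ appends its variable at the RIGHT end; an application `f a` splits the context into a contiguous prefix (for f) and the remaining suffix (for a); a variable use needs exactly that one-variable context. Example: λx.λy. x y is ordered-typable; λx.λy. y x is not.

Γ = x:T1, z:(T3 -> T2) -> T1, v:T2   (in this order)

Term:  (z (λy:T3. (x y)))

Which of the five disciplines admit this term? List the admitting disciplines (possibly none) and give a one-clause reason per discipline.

admitting disciplines: none
usage: x: 1×; z: 1×; v: 0×; y (λ-bound): 1×
uses in reading order: z, x, y
typing: ill-typed: applying a non-function (T1)
ordered ✗ (fails simple typing)
linear ✗ (a type mismatch blocks all five)
affine ✗ (the type mismatch rejects it)
relevant ✗ (not simply typable)
unrestricted ✗ (fails simple typing)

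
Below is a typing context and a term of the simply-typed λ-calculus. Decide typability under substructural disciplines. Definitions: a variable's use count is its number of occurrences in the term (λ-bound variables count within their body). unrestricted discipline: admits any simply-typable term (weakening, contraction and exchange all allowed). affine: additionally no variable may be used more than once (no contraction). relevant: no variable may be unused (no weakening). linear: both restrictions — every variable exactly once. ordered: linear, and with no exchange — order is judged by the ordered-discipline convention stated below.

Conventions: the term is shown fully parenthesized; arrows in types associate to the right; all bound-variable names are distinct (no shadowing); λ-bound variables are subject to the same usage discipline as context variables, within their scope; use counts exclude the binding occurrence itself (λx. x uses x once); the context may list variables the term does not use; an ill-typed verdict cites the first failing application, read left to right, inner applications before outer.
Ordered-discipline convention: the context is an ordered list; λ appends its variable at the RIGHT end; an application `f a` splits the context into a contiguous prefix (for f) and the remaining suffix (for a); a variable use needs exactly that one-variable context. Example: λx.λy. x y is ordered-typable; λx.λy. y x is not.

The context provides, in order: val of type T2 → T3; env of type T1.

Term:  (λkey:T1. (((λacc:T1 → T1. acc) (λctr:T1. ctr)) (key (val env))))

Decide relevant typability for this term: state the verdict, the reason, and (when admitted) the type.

no — a type mismatch blocks all five
usage: val: 1×; env: 1×; key (λ-bound): 1×; acc (λ-bound): 1×; ctr (λ-bound): 1×
uses in reading order: acc, ctr, key, val, env
typing: ill-typed: a function awaiting T2 gets T1
per-discipline verdicts: ordered ✗ | linear ✗ | affine ✗ | relevant ✗ | unrestricted ✗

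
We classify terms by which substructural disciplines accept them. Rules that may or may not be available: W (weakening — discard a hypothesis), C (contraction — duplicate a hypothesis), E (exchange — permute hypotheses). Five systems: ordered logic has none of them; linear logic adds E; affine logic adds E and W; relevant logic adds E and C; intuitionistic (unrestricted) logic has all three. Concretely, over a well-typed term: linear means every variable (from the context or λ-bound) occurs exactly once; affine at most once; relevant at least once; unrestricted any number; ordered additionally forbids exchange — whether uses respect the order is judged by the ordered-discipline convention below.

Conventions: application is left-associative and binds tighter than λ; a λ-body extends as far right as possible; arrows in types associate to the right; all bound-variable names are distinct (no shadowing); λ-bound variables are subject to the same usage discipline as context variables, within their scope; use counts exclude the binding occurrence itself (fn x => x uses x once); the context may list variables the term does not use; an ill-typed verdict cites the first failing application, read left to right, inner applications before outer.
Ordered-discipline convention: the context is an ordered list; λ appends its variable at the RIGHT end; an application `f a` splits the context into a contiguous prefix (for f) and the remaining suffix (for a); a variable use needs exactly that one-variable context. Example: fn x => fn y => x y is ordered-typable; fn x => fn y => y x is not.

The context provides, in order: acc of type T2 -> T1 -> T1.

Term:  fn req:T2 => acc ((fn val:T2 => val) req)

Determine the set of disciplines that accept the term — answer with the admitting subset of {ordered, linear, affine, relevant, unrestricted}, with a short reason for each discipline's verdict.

admitting disciplines: ordered, linear, affine, relevant, unrestricted
variable uses: acc: 1; req [bound]: 1; val [bound]: 1
order of uses: acc, val, req
typing: ✓ — T2 -> T1 -> T1
ordered ✓ (single-use (acc, req, val), ordered derivation ok)
linear ✓ (exactly-once usage across acc, req, val)
affine ✓ (none of acc, req, val used more than once)
relevant ✓ (none of acc, req, val goes unused)
unrestricted ✓ (well-typed at T2 -> T1 -> T1; no restrictions here)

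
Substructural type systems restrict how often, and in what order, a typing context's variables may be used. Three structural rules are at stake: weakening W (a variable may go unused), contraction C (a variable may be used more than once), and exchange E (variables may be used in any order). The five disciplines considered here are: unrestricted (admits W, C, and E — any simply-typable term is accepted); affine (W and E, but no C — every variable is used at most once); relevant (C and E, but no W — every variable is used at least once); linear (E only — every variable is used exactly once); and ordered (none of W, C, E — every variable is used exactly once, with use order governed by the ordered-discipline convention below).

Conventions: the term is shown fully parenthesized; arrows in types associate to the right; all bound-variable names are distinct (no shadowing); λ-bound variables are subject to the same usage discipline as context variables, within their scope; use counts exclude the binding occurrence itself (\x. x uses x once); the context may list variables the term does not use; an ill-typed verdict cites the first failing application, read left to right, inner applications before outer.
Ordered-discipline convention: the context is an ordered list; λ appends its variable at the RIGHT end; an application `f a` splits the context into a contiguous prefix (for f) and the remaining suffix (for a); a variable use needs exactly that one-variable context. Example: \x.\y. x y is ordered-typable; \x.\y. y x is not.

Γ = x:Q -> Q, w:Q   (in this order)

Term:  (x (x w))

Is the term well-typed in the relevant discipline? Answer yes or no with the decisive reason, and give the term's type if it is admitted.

yes — every one of x, w appears; term : Q
counts: x: 2×, w: 1×
order of uses: x, x, w
typing: well-typed — term : Q
all disciplines: ordered ✗ · linear ✗ · affine ✗ · relevant ✓ · unrestricted ✓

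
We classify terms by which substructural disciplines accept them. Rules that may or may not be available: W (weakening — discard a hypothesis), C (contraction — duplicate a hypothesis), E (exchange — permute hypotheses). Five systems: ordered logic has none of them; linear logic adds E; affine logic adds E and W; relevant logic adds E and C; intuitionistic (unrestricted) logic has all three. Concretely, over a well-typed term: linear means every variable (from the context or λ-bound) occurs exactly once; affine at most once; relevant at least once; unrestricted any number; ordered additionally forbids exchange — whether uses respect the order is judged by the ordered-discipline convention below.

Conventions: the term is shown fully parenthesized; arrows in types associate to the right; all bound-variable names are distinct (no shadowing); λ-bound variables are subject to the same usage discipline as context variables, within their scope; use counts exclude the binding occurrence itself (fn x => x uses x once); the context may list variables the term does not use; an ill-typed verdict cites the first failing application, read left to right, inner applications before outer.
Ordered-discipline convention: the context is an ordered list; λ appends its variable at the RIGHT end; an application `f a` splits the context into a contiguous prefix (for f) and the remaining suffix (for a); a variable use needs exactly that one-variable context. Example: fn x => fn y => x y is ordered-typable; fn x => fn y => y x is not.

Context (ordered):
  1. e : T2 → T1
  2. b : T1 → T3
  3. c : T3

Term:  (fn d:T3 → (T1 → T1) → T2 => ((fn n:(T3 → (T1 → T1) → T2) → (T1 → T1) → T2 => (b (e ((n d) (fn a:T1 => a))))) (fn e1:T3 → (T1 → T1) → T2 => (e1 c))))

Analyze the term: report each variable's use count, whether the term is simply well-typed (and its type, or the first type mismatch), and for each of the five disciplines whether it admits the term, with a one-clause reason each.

variable uses: e: 1×; b: 1×; c: 1×; d (bound): 1×; n (bound): 1×; a (bound): 1×; e1 (bound): 1×
uses in reading order: b, e, n, d, a, e1, c
typing: well-typed at (T3 → (T1 → T1) → T2) → T3
ordered: ✗ — no ordered split (uses run b, e, n, d, a, e1, c)
linear: ✓ — e, b, c, d, n, a, e1: one use apiece
affine: ✓ — none of e, b, c, d, n, a, e1 used more than once
relevant: ✓ — at least one use each (e, b, c, d, n, a, e1)
unrestricted: ✓ — type-checks ((T3 → (T1 → T1) → T2) → T3) and nothing is barred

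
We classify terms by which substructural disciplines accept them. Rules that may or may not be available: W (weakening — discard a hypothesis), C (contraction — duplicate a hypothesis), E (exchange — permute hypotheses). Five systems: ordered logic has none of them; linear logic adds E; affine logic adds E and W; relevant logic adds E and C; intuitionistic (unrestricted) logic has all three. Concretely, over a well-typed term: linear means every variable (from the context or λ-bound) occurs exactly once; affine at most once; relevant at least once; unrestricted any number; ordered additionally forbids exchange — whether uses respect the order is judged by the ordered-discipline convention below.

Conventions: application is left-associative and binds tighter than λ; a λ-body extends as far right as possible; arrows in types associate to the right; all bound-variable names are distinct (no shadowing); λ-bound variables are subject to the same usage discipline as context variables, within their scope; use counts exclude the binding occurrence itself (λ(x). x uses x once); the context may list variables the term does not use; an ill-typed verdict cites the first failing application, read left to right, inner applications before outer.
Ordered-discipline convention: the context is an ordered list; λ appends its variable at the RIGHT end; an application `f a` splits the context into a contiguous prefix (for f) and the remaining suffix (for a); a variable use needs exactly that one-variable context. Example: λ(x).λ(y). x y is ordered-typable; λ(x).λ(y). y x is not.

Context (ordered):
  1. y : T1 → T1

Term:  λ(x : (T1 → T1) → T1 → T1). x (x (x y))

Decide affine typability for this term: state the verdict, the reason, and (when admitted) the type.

no — x ×3 used more than once (contraction)
usage: y ×1, x (λ-bound) ×3
order of uses: x, x, x, y
typing: ✓ — ((T1 → T1) → T1 → T1) → T1 → T1
summary: ordered ✗; linear ✗; affine ✗; relevant ✓; unrestricted ✓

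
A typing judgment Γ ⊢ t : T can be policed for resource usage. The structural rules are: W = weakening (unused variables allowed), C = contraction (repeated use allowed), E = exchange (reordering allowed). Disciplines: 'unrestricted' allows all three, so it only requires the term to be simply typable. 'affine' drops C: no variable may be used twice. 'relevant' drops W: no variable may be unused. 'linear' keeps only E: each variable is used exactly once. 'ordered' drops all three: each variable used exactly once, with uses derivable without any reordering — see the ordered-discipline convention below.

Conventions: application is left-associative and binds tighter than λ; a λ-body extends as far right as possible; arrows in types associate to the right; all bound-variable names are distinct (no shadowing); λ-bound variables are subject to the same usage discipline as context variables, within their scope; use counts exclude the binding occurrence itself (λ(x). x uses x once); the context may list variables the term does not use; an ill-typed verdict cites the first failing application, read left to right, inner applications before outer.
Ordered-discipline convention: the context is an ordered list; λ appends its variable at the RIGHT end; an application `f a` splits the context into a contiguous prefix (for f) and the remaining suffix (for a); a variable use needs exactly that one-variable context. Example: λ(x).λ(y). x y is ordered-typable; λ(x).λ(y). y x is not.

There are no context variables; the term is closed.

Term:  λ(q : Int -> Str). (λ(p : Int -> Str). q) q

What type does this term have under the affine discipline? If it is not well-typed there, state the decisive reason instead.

not well-typed under affine — q ×2 used more than once (contraction)
counts: q (λ-bound): 2; p (λ-bound): 0
left-to-right use order: q, q
typing: well-typed — term : (Int -> Str) -> Int -> Str
across the five disciplines: ordered ✗; linear ✗; affine ✗; relevant ✗; unrestricted ✓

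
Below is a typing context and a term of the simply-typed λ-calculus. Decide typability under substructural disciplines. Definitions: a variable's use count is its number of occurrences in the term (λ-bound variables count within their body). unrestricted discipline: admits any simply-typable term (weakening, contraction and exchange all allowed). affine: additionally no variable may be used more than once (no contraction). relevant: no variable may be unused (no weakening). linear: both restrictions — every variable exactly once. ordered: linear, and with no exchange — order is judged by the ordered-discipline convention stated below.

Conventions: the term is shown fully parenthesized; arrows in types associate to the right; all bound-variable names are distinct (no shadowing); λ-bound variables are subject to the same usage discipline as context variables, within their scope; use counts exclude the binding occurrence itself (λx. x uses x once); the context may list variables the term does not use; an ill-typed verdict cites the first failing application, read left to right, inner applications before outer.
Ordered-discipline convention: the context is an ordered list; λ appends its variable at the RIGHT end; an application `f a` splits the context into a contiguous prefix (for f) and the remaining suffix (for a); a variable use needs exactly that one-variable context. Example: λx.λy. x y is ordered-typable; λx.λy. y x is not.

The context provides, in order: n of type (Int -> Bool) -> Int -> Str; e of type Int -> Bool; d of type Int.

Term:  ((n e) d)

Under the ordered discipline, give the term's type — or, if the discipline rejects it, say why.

term : Str
use counts: n: 1; e: 1; d: 1
use order (left to right): n, e, d
typing: ✓ — Str
all disciplines: ordered ✓; linear ✓; affine ✓; relevant ✓; unrestricted ✓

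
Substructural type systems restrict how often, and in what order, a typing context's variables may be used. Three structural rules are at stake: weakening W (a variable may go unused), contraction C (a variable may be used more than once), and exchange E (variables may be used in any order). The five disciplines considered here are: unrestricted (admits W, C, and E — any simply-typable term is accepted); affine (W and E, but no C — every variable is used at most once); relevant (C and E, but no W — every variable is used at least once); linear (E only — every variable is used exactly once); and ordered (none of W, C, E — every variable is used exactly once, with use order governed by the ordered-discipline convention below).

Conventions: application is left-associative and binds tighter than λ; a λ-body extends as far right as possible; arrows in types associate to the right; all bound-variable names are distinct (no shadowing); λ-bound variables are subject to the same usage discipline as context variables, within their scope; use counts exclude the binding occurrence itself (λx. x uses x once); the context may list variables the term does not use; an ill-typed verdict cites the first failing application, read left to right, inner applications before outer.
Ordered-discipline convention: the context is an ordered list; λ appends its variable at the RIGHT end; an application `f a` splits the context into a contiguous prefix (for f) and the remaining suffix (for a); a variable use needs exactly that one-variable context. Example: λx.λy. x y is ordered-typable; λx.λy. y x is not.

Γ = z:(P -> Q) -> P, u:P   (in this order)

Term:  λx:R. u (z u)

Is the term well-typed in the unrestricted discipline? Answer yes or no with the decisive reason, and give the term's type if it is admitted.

no — not simply typable
variable uses: z: 1×; u: 2×; x (bound): 0×
uses in reading order: u, z, u
typing: ill-typed: an argument P mismatches the expected P -> Q
all disciplines: ordered ✗ | linear ✗ | affine ✗ | relevant ✗ | unrestricted ✗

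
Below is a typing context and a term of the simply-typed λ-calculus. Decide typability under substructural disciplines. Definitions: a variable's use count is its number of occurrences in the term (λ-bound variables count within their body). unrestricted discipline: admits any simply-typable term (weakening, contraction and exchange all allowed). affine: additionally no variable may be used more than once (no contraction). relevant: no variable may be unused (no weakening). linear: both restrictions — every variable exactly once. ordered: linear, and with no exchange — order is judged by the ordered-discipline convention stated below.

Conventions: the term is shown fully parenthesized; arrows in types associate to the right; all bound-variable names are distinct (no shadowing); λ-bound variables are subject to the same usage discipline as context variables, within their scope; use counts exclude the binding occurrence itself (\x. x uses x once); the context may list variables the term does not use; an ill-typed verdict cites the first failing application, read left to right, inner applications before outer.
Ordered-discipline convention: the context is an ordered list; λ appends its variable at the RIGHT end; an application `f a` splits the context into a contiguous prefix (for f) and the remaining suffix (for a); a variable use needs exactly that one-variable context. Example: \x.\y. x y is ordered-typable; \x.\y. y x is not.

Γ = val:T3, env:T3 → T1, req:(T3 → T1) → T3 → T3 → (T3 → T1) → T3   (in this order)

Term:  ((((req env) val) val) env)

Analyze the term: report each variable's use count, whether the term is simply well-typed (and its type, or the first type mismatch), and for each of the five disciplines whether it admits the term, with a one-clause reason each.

counts: val: 2; env: 2; req: 1
order of uses: req, env, val, val, env
typing: well-typed — term : T3
ordered ✗ (val ×2, env ×2 used more than once (contraction))
linear ✗ (val ×2, env ×2 used more than once (contraction))
affine ✗ (val ×2, env ×2 used more than once (contraction))
relevant ✓ (val, env, req: all used, weakening unneeded)
unrestricted ✓ (well-typed at T3; no restrictions here)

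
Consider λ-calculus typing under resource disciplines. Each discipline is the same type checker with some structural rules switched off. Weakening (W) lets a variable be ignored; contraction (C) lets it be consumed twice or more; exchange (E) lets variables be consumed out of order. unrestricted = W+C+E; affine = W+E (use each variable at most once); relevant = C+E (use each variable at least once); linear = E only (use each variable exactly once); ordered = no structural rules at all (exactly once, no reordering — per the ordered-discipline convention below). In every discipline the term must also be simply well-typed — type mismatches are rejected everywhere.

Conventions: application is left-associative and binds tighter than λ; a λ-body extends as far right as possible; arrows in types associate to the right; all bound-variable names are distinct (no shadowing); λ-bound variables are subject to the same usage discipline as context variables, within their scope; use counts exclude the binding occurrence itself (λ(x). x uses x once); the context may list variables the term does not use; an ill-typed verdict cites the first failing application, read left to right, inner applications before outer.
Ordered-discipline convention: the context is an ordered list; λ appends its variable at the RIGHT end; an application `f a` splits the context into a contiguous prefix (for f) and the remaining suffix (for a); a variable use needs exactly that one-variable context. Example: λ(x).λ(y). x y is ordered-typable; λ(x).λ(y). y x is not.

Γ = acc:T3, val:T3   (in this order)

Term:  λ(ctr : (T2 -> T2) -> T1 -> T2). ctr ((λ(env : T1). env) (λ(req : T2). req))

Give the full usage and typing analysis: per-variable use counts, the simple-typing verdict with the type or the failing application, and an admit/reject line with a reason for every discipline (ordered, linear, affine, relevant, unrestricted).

variable uses: acc=0, val=0, ctr [bound]=1, env [bound]=1, req [bound]=1
uses in reading order: ctr, env, req
typing: ill-typed: an argument T2 -> T2 mismatches the expected T1
ordered: ✗ — fails simple typing
linear: ✗ — a type mismatch blocks all five
affine: ✗ — the type mismatch rejects it
relevant: ✗ — not simply typable
unrestricted: ✗ — fails simple typing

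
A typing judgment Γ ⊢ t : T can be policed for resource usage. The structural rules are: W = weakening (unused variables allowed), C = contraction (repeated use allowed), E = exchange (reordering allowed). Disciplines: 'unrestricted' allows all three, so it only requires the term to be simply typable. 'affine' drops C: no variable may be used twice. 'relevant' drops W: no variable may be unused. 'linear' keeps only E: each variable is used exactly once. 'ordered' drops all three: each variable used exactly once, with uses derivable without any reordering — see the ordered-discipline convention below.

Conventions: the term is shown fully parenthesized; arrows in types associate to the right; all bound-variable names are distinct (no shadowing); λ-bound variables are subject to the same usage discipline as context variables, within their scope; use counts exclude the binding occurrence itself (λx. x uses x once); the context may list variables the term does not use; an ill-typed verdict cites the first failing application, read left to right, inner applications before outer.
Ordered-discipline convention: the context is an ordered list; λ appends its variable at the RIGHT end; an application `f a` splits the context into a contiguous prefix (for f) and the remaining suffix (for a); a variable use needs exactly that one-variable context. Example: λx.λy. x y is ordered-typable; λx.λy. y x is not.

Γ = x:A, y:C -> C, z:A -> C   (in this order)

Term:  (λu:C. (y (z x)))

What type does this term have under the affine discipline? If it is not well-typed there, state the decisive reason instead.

term : C -> C
variable uses: x: 1×, y: 1×, z: 1×, u (bound): 0×
use order (left to right): y, z, x
typing: ✓ — C -> C
across the five disciplines: ordered ✗; linear ✗; affine ✓; relevant ✗; unrestricted ✓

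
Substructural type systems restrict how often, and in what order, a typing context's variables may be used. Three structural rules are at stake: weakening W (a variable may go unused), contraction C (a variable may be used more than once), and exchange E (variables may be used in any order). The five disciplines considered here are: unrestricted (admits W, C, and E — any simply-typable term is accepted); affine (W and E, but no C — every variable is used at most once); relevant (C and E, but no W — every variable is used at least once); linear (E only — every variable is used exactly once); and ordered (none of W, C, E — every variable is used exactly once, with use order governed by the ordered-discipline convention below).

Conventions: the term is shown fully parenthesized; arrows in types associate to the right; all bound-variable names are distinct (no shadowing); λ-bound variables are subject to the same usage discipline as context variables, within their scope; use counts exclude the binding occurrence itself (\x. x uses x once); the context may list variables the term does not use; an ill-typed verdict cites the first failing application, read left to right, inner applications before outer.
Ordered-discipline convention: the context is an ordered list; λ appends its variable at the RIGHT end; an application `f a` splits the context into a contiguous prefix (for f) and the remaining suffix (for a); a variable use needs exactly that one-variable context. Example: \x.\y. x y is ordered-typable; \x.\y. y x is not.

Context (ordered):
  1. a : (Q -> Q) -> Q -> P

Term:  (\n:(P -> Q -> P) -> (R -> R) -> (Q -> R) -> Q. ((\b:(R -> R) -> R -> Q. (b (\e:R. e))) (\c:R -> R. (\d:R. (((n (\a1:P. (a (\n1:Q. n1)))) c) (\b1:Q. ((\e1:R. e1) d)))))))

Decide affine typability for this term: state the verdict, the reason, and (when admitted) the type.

yes — none of a, n, b, e, c, d, a1, n1, b1, e1 used more than once; term : ((P -> Q -> P) -> (R -> R) -> (Q -> R) -> Q) -> R -> Q
usage: a ×1, n (bound) ×1, b (bound) ×1, e (bound) ×1, c (bound) ×1, d (bound) ×1, a1 (bound) ×0, n1 (bound) ×1, b1 (bound) ×0, e1 (bound) ×1
order of uses: b, e, n, a, n1, c, e1, d
typing: well-typed — term : ((P -> Q -> P) -> (R -> R) -> (Q -> R) -> Q) -> R -> Q
per-discipline verdicts: ordered ✗; linear ✗; affine ✓; relevant ✗; unrestricted ✓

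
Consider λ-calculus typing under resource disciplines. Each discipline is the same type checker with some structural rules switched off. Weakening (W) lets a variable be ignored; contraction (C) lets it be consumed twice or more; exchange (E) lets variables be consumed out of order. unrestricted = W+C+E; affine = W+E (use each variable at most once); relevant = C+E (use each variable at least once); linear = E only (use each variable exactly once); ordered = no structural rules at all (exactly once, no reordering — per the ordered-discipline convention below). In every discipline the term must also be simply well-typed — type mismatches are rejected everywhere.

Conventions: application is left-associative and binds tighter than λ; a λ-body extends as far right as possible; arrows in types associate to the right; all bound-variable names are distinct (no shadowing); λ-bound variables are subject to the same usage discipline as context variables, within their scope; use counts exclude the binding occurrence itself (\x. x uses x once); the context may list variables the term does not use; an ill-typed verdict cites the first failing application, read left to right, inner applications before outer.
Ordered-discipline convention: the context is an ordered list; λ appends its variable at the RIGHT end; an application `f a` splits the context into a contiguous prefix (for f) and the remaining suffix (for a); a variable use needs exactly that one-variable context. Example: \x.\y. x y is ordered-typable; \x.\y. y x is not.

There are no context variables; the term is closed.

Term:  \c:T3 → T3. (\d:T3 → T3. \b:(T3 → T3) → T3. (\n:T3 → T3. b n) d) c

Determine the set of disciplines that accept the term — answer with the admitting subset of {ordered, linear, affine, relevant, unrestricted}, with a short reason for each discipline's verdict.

admitted in: linear, affine, relevant, unrestricted
use counts: c [bound]=1; d [bound]=1; b [bound]=1; n [bound]=1
order of uses: b, n, d, c
typing: ✓ — (T3 → T3) → ((T3 → T3) → T3) → T3
ordered ✗ (use order b, n, d, c needs exchange)
linear ✓ (each of c, d, b, n used exactly once)
affine ✓ (at most one use each (c, d, b, n))
relevant ✓ (at least one use each (c, d, b, n))
unrestricted ✓ (typability at (T3 → T3) → ((T3 → T3) → T3) → T3 is all that's needed)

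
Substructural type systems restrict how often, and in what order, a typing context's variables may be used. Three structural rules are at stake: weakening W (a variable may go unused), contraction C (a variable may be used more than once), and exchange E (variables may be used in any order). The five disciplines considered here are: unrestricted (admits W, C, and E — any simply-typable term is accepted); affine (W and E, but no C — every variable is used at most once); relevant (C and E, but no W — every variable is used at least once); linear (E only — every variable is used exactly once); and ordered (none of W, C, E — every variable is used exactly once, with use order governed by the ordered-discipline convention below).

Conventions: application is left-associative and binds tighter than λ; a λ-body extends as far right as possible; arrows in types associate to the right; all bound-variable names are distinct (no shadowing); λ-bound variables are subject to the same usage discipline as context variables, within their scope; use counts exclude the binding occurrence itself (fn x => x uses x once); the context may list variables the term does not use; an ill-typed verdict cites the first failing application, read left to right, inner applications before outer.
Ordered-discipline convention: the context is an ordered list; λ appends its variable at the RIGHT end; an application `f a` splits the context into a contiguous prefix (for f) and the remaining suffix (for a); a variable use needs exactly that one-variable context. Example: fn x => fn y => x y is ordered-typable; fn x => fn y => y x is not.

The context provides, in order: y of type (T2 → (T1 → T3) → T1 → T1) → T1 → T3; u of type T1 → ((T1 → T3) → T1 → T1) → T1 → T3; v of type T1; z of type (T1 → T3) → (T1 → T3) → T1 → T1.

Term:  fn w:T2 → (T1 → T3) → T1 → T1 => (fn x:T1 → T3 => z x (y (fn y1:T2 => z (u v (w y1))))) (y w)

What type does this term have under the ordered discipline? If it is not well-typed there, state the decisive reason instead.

not well-typed under ordered — uses contraction: y ×2, z ×2, w ×2
use counts: y: 2, u: 1, v: 1, z: 2, w (bound): 2, x (bound): 1, y1 (bound): 1
left-to-right use order: z, x, y, z, u, v, w, y1, y, w
typing: well-typed — term : (T2 → (T1 → T3) → T1 → T1) → T1 → T1
all disciplines: ordered ✗, linear ✗, affine ✗, relevant ✓, unrestricted ✓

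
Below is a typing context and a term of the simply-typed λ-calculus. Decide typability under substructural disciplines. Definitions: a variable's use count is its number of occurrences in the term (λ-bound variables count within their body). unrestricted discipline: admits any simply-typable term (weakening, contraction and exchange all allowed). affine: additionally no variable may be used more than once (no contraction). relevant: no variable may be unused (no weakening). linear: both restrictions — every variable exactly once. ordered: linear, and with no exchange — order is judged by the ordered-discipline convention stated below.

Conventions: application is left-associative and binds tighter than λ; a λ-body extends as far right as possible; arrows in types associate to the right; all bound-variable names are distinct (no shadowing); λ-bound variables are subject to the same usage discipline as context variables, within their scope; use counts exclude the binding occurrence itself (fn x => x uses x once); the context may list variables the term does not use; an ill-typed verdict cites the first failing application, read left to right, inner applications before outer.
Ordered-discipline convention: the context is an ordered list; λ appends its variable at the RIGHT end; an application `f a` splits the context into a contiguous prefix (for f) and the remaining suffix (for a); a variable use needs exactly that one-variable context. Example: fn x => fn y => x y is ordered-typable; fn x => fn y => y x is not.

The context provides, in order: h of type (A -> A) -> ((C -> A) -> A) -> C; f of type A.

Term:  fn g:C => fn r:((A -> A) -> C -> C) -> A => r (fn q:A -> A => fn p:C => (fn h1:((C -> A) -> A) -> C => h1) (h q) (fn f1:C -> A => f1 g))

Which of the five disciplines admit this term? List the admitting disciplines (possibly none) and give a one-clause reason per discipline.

admitted in: affine, unrestricted
counts: h=1, f=0, g (λ-bound)=1, r (λ-bound)=1, q (λ-bound)=1, p (λ-bound)=0, h1 (λ-bound)=1, f1 (λ-bound)=1
left-to-right use order: r, h1, h, q, f1, g
typing: ✓ — C -> (((A -> A) -> C -> C) -> A) -> A
ordered ✗ (unused: f, p — weakening required)
linear ✗ (unused: f, p — weakening required)
affine ✓ (none of h, f, g, r, q, p, h1, f1 used more than once)
relevant ✗ (unused: f, p — weakening required)
unrestricted ✓ (simply typable at C -> (((A -> A) -> C -> C) -> A) -> A; W, C, E all held)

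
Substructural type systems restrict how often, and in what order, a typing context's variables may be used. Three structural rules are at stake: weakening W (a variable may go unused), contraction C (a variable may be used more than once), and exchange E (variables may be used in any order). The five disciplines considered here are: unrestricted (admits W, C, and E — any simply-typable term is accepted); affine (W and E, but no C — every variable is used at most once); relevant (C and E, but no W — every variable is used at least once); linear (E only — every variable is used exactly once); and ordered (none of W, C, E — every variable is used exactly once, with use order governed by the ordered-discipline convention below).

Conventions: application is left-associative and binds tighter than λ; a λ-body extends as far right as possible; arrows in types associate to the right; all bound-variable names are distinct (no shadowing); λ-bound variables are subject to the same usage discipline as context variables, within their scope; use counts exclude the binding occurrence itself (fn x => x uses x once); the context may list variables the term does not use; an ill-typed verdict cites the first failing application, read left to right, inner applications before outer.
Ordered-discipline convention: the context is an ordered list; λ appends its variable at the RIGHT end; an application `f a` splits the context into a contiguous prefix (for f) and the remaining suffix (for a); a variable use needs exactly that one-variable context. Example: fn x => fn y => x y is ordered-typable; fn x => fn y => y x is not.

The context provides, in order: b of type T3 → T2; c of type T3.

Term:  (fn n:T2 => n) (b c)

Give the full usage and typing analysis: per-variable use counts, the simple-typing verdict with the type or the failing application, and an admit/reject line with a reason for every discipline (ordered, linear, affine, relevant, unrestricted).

use counts: b=1, c=1, n (λ-bound)=1
left-to-right use order: n, b, c
typing: ✓ — T2
ordered ✓ (single-use (b, c, n), ordered derivation ok)
linear ✓ (single use per variable (b, c, n))
affine ✓ (at most one use each (b, c, n))
relevant ✓ (b, c, n: all used, weakening unneeded)
unrestricted ✓ (simply typable at T2; W, C, E all held)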